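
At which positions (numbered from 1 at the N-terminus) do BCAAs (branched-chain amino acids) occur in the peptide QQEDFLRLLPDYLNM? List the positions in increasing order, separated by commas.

6, 8, 9, 13

V, L, and I make up the branched-chain aliphatic group.
Matching residues: L6, L8, L9, L13.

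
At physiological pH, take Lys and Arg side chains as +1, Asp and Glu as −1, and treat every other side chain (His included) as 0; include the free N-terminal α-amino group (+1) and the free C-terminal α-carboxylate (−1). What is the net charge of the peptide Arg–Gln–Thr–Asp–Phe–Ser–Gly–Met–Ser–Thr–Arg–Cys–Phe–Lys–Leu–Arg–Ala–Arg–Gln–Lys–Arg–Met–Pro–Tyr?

+6

Positive (K, R): Arg1, Arg11, Lys14, Arg16, Arg18, Lys20, Arg21 → +7.
Negative (D, E): Asp4 → −1.
The N-terminus (+1) and C-terminus (−1) cancel.
Net charge = (+7) + (−1) = +6.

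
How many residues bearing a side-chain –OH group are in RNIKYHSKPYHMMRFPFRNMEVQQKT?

Serine (S), threonine (T), and tyrosine (Y) each carry a hydroxyl group on the side chain.
Matching residues: Y5, S7, Y10, T26.

4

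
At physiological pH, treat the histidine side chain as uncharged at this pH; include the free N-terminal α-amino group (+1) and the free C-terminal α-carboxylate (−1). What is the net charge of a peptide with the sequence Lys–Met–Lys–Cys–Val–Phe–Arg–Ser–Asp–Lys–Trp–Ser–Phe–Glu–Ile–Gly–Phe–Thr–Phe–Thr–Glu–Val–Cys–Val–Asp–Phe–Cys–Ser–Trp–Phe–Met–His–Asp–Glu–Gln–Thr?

At pH ~7.4 the Lys and Arg side chains are protonated (+1), the Asp and Glu side chains are deprotonated (−1), and with His taken as neutral all other side chains carry no charge.
Positive (K, R): Lys1, Lys3, Arg7, Lys10 → +4.
Negative (D, E): Asp9, Glu14, Glu21, Asp25, Asp33, Glu34 → −6.
The N-terminus (+1) and C-terminus (−1) cancel.
Net charge = (+4) + (−6) = −2.

-2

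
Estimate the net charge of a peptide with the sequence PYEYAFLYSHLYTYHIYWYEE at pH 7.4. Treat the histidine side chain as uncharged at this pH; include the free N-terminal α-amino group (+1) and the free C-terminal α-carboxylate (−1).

At pH ~7.4 the Lys and Arg side chains are protonated (+1), the Asp and Glu side chains are deprotonated (−1), and with His taken as neutral all other side chains carry no charge.
Positive (K, R): none → +0.
Negative (D, E): E3, E20, E21 → −3.
The N-terminus (+1) and C-terminus (−1) cancel.
Net charge = (+0) + (−3) = −3.

-3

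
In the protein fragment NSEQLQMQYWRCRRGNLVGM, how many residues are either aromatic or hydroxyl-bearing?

Aromatic: F, W, Y. Hydroxyl-bearing: S, T, Y.
Aromatic residues here: Y9, W10 (2).
Hydroxyl-bearing residues here: S2, Y9 (2).
Y is in both groups, so the 1 Y residue must not be double-counted.
Total = 2 + 2 − 1 = 3.

3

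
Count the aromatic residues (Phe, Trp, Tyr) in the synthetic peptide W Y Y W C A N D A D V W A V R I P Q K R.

5

Matching residues: W1, Y2, Y3, W4, W12.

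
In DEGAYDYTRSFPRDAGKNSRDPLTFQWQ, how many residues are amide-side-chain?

3

The amide-side-chain residues are Asn (N) and Gln (Q).
Matching residues: N18, Q26, Q28.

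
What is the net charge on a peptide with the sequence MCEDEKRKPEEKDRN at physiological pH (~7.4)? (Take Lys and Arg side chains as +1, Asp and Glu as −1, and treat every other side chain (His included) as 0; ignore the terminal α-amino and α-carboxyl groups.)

-1

Positive (K, R): K6, R7, K8, K12, R14 → +5.
Negative (D, E): E3, D4, E5, E10, E11, D13 → −6.
Net charge = (+5) + (−6) = −1.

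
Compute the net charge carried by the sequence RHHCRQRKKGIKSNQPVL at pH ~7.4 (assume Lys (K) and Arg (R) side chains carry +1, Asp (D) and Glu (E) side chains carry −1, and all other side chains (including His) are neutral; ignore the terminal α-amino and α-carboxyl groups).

Positive (K, R): R1, R5, R7, K8, K9, K12 → +6.
Negative (D, E): none → −0.
Net charge = (+6) + (−0) = +6.

+6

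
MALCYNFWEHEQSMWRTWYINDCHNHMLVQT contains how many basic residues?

4

The basic amino acids are Lys (K), Arg (R), and His (H).
Matching residues: H10, R16, H24, H26.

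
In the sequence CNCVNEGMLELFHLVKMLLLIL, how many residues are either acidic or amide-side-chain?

4

Acidic: D, E. Amide-side-chain: N, Q.
Acidic residues here: E6, E10 (2).
Amide-side-chain residues here: N2, N5 (2).
The two groups share no amino acid, so total = 2 + 2 = 4.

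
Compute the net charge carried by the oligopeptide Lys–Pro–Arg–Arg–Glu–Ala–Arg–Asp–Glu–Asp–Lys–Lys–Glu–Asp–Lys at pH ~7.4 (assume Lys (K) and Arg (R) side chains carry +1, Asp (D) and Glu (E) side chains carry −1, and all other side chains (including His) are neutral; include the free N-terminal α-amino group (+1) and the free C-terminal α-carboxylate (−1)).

+1

Positive (K, R): Lys1, Arg3, Arg4, Arg7, Lys11, Lys12, Lys15 → +7.
Negative (D, E): Glu5, Asp8, Glu9, Asp10, Glu13, Asp14 → −6.
The N-terminus (+1) and C-terminus (−1) cancel.
Net charge = (+7) + (−6) = +1.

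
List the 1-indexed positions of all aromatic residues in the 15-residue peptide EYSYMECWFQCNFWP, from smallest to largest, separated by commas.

F, W, and Y each carry an aromatic ring on the side chain.
Matching residues: Y2, Y4, W8, F9, F13, W14.

2, 4, 8, 9, 13, 14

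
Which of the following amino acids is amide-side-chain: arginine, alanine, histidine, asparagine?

asparagine

Only N (asparagine) and Q (glutamine) carry a side-chain carboxamide.
Of the listed options, only asparagine belongs to this group.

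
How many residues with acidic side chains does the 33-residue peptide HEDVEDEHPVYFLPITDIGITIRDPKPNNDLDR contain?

Aspartate (D) and glutamate (E) have carboxylic-acid side chains and are the acidic amino acids.
Matching residues: E2, D3, E5, D6, E7, D17, D24, D30, D32.

9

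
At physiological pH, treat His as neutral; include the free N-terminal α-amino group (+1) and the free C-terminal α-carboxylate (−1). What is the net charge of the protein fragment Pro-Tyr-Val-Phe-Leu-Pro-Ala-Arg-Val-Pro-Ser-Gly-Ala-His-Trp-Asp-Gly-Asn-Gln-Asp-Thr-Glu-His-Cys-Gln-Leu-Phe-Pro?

Near pH 7.4, K and R contribute +1 each, D and E contribute −1 each, and every other side chain (His included, as stated) is uncharged.
Positive (K, R): Arg8 → +1.
Negative (D, E): Asp16, Asp20, Glu22 → −3.
The N-terminus (+1) and C-terminus (−1) cancel.
Net charge = (+1) + (−3) = −2.

-2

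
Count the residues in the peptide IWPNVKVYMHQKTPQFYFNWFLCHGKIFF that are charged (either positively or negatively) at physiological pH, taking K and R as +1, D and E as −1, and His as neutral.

3

Charged side chains at pH ~7.4: K, R (positive); D, E (negative).
Matching residues: K6, K12, K26.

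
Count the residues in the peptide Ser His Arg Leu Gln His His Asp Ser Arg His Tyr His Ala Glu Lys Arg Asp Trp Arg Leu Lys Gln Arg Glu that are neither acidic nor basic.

Acidic: D, E. Basic: K, R, H. All other residues are neither.
Matching residues: Ser1, Leu4, Gln5, Ser9, Tyr12, Ala14, Trp19, Leu21, Gln23.

9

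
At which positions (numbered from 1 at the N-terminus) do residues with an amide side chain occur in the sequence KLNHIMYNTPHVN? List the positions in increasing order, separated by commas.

3, 8, 13

The amide-side-chain residues are Asn (N) and Gln (Q).
Matching residues: N3, N8, N13.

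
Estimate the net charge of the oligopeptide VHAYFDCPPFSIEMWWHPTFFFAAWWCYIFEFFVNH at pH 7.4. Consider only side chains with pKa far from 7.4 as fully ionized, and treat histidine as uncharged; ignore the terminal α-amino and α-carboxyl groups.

-3

Near pH 7.4, K and R contribute +1 each, D and E contribute −1 each, and every other side chain (His included, as stated) is uncharged.
Positive (K, R): none → +0.
Negative (D, E): D6, E13, E31 → −3.
Net charge = (+0) + (−3) = −3.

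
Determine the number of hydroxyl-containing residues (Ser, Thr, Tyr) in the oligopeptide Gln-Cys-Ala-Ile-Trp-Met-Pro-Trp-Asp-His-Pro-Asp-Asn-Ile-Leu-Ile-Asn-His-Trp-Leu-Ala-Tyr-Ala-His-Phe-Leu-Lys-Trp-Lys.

Matching residues: Tyr22.

1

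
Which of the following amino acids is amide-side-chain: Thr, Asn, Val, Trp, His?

Asn

The amide-side-chain residues are Asn (N) and Gln (Q).
Of the listed options, only Asn belongs to this group.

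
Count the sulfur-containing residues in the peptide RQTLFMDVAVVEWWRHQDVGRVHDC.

2

Cysteine (C, thiol) and methionine (M, thioether) are the two sulfur-containing amino acids.
Matching residues: M6, C25.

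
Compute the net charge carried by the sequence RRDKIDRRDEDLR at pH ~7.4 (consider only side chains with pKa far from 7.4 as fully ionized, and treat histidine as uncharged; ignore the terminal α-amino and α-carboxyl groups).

At pH ~7.4 the Lys and Arg side chains are protonated (+1), the Asp and Glu side chains are deprotonated (−1), and with His taken as neutral all other side chains carry no charge.
Positive (K, R): R1, R2, K4, R7, R8, R13 → +6.
Negative (D, E): D3, D6, D9, E10, D11 → −5.
Net charge = (+6) + (−5) = +1.

+1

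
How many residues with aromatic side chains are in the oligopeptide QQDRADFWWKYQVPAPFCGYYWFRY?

F, W, and Y each carry an aromatic ring on the side chain.
Matching residues: F7, W8, W9, Y11, F17, Y20, Y21, W22, F23, Y25.

10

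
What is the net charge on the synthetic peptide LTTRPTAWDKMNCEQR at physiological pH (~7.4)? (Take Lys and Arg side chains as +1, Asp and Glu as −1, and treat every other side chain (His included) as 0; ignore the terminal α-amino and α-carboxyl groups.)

Positive (K, R): R4, K10, R16 → +3.
Negative (D, E): D9, E14 → −2.
Net charge = (+3) + (−2) = +1.

+1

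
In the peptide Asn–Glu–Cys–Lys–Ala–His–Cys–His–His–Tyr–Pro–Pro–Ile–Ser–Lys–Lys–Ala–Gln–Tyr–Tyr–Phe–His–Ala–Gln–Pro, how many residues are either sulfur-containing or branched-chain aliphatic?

3

Sulfur-containing: C, M. Branched-chain aliphatic: I, L, V.
Sulfur-containing residues here: Cys3, Cys7 (2).
Branched-chain aliphatic residues here: Ile13 (1).
The two groups share no amino acid, so total = 2 + 1 = 3.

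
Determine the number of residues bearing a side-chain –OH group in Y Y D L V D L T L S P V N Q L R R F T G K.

5

S, T, and Y are the three residues with a side-chain hydroxyl.
Matching residues: Y1, Y2, T8, S10, T19.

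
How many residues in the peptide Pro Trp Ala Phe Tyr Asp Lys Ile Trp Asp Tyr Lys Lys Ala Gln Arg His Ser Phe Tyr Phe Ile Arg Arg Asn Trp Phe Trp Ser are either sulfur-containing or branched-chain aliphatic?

2

Sulfur-containing: C, M. Branched-chain aliphatic: I, L, V.
Sulfur-containing residues here: none (0).
Branched-chain aliphatic residues here: Ile8, Ile22 (2).
The two groups share no amino acid, so total = 0 + 2 = 2.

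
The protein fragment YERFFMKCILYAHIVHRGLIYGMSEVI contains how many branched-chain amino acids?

8

V, L, and I make up the branched-chain aliphatic group.
Matching residues: I9, L10, I14, V15, L19, I20, V26, I27.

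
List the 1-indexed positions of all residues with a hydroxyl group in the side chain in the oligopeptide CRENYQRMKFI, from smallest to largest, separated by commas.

5

The –OH-bearing residues are Ser, Thr (aliphatic alcohols), and Tyr (phenol).
Matching residues: Y5.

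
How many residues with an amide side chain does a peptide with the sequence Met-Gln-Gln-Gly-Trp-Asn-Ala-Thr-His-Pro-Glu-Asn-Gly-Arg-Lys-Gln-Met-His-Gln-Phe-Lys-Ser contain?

6

The amide-side-chain residues are Asn (N) and Gln (Q).
Matching residues: Gln2, Gln3, Asn6, Asn12, Gln16, Gln19.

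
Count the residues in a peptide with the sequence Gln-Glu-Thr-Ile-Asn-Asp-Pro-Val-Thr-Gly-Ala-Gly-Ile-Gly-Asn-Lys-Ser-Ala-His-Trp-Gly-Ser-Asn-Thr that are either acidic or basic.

4

Acidic: D, E. Basic: H, K, R.
Acidic residues here: Glu2, Asp6 (2).
Basic residues here: Lys16, His19 (2).
The two groups share no amino acid, so total = 2 + 2 = 4.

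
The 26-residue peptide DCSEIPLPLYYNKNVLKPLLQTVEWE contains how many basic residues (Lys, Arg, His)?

2

Matching residues: K13, K17.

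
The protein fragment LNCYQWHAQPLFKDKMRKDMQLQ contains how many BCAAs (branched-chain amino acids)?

Valine (V), leucine (L), and isoleucine (I) are the branched-chain amino acids.
Matching residues: L1, L11, L22.

3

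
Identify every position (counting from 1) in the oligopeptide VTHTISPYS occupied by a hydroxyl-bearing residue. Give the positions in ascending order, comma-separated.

2, 4, 6, 8, 9

The –OH-bearing residues are Ser, Thr (aliphatic alcohols), and Tyr (phenol).
Matching residues: T2, T4, S6, Y8, S9.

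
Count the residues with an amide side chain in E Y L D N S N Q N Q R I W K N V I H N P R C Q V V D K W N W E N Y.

Asparagine (N) and glutamine (Q) have uncharged amide side chains.
Matching residues: N5, N7, Q8, N9, Q10, N15, N19, Q23, N29, N32.

10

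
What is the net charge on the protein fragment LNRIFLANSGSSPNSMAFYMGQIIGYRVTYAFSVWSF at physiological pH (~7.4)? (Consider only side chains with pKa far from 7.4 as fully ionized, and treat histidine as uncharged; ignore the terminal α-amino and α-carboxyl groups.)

+2

At pH ~7.4 the Lys and Arg side chains are protonated (+1), the Asp and Glu side chains are deprotonated (−1), and with His taken as neutral all other side chains carry no charge.
Positive (K, R): R3, R27 → +2.
Negative (D, E): none → −0.
Net charge = (+2) + (−0) = +2.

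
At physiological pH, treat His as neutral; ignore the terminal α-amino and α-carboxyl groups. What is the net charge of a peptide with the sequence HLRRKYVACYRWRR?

+6

Near pH 7.4, K and R contribute +1 each, D and E contribute −1 each, and every other side chain (His included, as stated) is uncharged.
Positive (K, R): R3, R4, K5, R11, R13, R14 → +6.
Negative (D, E): none → −0.
Net charge = (+6) + (−0) = +6.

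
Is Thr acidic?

The acidic residues are Asp (D) and Glu (E), whose side chains end in a carboxylate group.
Threonine is not in this group.

No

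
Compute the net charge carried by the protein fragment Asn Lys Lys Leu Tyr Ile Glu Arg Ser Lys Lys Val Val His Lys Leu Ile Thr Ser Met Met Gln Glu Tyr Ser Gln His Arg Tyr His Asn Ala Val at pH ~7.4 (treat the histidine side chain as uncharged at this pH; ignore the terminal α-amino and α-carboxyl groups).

Near pH 7.4, K and R contribute +1 each, D and E contribute −1 each, and every other side chain (His included, as stated) is uncharged.
Positive (K, R): Lys2, Lys3, Arg8, Lys10, Lys11, Lys15, Arg28 → +7.
Negative (D, E): Glu7, Glu23 → −2.
Net charge = (+7) + (−2) = +5.

+5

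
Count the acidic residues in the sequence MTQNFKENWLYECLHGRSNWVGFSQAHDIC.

3

Only D (aspartate) and E (glutamate) carry a side-chain carboxylic acid.
Matching residues: E7, E12, D28.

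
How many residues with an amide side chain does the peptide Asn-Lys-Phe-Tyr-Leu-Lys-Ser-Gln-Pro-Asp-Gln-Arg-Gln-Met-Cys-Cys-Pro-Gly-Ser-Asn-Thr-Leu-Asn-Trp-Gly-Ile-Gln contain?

7

Asparagine (N) and glutamine (Q) have uncharged amide side chains.
Matching residues: Asn1, Gln8, Gln11, Gln13, Asn20, Asn23, Gln27.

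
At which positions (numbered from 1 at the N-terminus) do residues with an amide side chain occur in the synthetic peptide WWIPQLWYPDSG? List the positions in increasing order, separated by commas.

Only N (asparagine) and Q (glutamine) carry a side-chain carboxamide.
Matching residues: Q5.

5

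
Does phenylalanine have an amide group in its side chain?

Only N (asparagine) and Q (glutamine) carry a side-chain carboxamide.
Phenylalanine is not in this group.

No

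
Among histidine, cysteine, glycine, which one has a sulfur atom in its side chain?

Only Cys (C) and Met (M) have a sulfur atom in the side chain.
Of the listed options, only cysteine belongs to this group.

cysteine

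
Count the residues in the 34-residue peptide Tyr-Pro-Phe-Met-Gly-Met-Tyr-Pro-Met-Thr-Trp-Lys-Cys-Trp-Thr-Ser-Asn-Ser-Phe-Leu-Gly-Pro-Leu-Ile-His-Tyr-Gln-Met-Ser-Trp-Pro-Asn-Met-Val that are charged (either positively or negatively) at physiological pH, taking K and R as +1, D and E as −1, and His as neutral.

Charged side chains at pH ~7.4: K, R (positive); D, E (negative).
Matching residues: Lys12.

1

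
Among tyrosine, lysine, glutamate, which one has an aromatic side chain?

tyrosine

F, W, and Y each carry an aromatic ring on the side chain.
Of the listed options, only tyrosine belongs to this group.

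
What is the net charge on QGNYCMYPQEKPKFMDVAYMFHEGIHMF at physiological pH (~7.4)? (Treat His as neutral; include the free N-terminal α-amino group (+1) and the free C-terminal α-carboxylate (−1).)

At pH ~7.4 the Lys and Arg side chains are protonated (+1), the Asp and Glu side chains are deprotonated (−1), and with His taken as neutral all other side chains carry no charge.
Positive (K, R): K11, K13 → +2.
Negative (D, E): E10, D16, E23 → −3.
The N-terminus (+1) and C-terminus (−1) cancel.
Net charge = (+2) + (−3) = −1.

-1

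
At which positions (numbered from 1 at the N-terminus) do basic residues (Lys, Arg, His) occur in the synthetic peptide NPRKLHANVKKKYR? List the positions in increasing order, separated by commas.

Matching residues: R3, K4, H6, K10, K11, K12, R14.

3, 4, 6, 10, 11, 12, 14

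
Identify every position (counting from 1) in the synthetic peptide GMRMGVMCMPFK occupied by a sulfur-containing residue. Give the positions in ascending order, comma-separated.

The sulfur-bearing residues are cysteine (–SH) and methionine (–S–CH₃).
Matching residues: M2, M4, M7, C8, M9.

2, 4, 7, 8, 9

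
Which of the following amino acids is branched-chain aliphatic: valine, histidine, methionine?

V, L, and I make up the branched-chain aliphatic group.
Of the listed options, only valine belongs to this group.

valine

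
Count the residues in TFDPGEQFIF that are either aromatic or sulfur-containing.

3

Aromatic: F, W, Y. Sulfur-containing: C, M.
Aromatic residues here: F2, F8, F10 (3).
Sulfur-containing residues here: none (0).
The two groups share no amino acid, so total = 3 + 0 = 3.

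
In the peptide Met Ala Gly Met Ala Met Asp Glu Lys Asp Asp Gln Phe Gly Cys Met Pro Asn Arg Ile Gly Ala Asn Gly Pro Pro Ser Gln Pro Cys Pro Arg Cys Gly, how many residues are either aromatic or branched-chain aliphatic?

2

Aromatic: F, W, Y. Branched-chain aliphatic: I, L, V.
Aromatic residues here: Phe13 (1).
Branched-chain aliphatic residues here: Ile20 (1).
The two groups share no amino acid, so total = 1 + 1 = 2.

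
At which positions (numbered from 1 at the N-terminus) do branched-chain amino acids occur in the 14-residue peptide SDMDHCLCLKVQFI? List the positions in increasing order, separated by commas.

Valine (V), leucine (L), and isoleucine (I) are the branched-chain amino acids.
Matching residues: L7, L9, V11, I14.

7, 9, 11, 14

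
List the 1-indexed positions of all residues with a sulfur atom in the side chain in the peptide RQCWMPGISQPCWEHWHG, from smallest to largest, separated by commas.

The sulfur-bearing residues are cysteine (–SH) and methionine (–S–CH₃).
Matching residues: C3, M5, C12.

3, 5, 12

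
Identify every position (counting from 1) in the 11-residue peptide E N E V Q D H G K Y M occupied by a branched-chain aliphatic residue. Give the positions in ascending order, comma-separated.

Valine (V), leucine (L), and isoleucine (I) are the branched-chain amino acids.
Matching residues: V4.

4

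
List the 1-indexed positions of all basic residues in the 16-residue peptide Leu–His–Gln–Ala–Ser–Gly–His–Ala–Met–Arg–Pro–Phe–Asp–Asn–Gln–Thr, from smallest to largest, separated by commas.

2, 7, 10

The basic amino acids are Lys (K), Arg (R), and His (H).
Matching residues: His2, His7, Arg10.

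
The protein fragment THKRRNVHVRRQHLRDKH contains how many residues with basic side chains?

The basic amino acids are Lys (K), Arg (R), and His (H).
Matching residues: H2, K3, R4, R5, H8, R10, R11, H13, R15, K17, H18.

11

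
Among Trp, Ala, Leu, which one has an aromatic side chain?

F, W, and Y each carry an aromatic ring on the side chain.
Of the listed options, only Trp belongs to this group.

Trp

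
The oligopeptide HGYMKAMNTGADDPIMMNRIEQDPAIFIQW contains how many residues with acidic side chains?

Aspartate (D) and glutamate (E) have carboxylic-acid side chains and are the acidic amino acids.
Matching residues: D12, D13, E21, D23.

4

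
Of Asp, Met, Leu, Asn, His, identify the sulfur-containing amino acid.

Met

Only Cys (C) and Met (M) have a sulfur atom in the side chain.
Of the listed options, only Met belongs to this group.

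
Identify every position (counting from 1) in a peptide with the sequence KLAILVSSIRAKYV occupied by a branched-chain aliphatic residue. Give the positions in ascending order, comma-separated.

2, 4, 5, 6, 9, 14

Matching residues: L2, I4, L5, V6, I9, V14.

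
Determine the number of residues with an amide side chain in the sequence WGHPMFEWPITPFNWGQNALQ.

4

Asparagine (N) and glutamine (Q) have uncharged amide side chains.
Matching residues: N14, Q17, N18, Q21.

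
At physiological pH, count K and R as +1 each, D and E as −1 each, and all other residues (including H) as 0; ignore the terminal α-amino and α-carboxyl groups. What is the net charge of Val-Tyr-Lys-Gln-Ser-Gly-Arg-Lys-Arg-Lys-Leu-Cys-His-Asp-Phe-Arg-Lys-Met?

+6

Positive (K, R): Lys3, Arg7, Lys8, Arg9, Lys10, Arg16, Lys17 → +7.
Negative (D, E): Asp14 → −1.
Net charge = (+7) + (−1) = +6.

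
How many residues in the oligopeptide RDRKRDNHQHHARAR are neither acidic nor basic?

Acidic: D, E. Basic: K, R, H. All other residues are neither.
Matching residues: N7, Q9, A12, A14.

4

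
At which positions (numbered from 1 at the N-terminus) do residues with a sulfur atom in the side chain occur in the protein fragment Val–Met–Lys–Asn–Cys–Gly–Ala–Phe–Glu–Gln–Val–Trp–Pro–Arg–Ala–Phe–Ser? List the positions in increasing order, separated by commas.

The sulfur-bearing residues are cysteine (–SH) and methionine (–S–CH₃).
Matching residues: Met2, Cys5.

2, 5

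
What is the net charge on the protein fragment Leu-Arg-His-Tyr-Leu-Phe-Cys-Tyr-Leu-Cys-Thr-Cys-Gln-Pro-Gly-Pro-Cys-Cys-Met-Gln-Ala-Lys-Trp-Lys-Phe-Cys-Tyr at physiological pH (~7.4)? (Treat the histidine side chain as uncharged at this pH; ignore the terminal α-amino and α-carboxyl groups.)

+3

The side chains ionized at physiological pH are Lys/Arg (+1) and Asp/Glu (−1); with His treated as neutral, nothing else contributes.
Positive (K, R): Arg2, Lys22, Lys24 → +3.
Negative (D, E): none → −0.
Net charge = (+3) + (−0) = +3.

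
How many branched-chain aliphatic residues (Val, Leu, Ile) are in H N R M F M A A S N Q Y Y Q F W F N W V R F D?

Matching residues: V20.

1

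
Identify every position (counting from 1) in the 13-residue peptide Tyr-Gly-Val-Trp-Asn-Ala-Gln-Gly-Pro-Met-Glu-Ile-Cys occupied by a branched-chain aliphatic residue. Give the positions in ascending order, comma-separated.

Matching residues: Val3, Ile12.

3, 12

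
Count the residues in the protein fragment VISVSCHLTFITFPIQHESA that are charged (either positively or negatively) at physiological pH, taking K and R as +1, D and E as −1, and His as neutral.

Charged side chains at pH ~7.4: K, R (positive); D, E (negative).
Matching residues: E18.

1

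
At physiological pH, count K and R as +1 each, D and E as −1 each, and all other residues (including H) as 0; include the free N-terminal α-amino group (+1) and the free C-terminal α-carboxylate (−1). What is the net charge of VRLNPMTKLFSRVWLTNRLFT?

Positive (K, R): R2, K8, R12, R18 → +4.
Negative (D, E): none → −0.
The N-terminus (+1) and C-terminus (−1) cancel.
Net charge = (+4) + (−0) = +4.

+4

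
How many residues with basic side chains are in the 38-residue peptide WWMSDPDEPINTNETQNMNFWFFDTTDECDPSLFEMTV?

0

The basic amino acids are Lys (K), Arg (R), and His (H).
None of the 38 residues belong to this group.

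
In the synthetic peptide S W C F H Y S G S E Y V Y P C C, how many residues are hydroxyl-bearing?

6

Serine (S), threonine (T), and tyrosine (Y) each carry a hydroxyl group on the side chain.
Matching residues: S1, Y6, S7, S9, Y11, Y13.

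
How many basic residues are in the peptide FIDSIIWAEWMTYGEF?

K, R, and H are the three residues with basic side chains (ε-amine, guanidinium, and imidazole respectively).
None of the 16 residues belong to this group.

0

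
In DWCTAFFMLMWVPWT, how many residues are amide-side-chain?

0

Only N (asparagine) and Q (glutamine) carry a side-chain carboxamide.
None of the 15 residues belong to this group.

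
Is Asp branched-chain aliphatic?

No

The BCAAs are Val, Leu, and Ile — aliphatic side chains with a branch point.
Aspartate is not in this group.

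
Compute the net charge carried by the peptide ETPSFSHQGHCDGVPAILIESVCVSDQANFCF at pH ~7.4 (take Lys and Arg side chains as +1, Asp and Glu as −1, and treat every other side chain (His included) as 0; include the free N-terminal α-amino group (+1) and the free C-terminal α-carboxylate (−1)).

Positive (K, R): none → +0.
Negative (D, E): E1, D12, E20, D26 → −4.
The N-terminus (+1) and C-terminus (−1) cancel.
Net charge = (+0) + (−4) = −4.

-4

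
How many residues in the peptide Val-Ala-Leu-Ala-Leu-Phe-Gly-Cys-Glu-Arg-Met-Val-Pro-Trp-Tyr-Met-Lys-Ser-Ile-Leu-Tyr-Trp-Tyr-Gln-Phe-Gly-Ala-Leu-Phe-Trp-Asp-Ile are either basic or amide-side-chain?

Basic: H, K, R. Amide-side-chain: N, Q.
Basic residues here: Arg10, Lys17 (2).
Amide-side-chain residues here: Gln24 (1).
The two groups share no amino acid, so total = 2 + 1 = 3.

3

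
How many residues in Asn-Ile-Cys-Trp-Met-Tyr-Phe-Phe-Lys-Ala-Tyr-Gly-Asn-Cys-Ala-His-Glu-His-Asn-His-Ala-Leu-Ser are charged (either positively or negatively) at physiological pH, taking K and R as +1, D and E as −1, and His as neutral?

2

Charged side chains at pH ~7.4: K, R (positive); D, E (negative).
Matching residues: Lys9, Glu17.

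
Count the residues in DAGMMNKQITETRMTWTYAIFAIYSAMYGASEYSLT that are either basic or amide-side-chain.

4

Basic: H, K, R. Amide-side-chain: N, Q.
Basic residues here: K7, R13 (2).
Amide-side-chain residues here: N6, Q8 (2).
The two groups share no amino acid, so total = 2 + 2 = 4.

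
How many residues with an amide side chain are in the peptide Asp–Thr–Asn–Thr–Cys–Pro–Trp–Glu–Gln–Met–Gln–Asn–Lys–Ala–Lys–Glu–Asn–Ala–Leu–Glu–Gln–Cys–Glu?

6

Asparagine (N) and glutamine (Q) have uncharged amide side chains.
Matching residues: Asn3, Gln9, Gln11, Asn12, Asn17, Gln21.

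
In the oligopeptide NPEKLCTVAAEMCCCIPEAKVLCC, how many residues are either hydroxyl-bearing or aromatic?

1

Hydroxyl-bearing: S, T, Y. Aromatic: F, W, Y.
Hydroxyl-bearing residues here: T7 (1).
Aromatic residues here: none (0).
(Y belongs to both groups, but none appear in this sequence.) Total = 1 + 0 = 1.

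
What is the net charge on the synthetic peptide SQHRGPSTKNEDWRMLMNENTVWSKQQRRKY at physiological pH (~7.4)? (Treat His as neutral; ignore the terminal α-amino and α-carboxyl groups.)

+4

At pH ~7.4 the Lys and Arg side chains are protonated (+1), the Asp and Glu side chains are deprotonated (−1), and with His taken as neutral all other side chains carry no charge.
Positive (K, R): R4, K9, R14, K25, R28, R29, K30 → +7.
Negative (D, E): E11, D12, E19 → −3.
Net charge = (+7) + (−3) = +4.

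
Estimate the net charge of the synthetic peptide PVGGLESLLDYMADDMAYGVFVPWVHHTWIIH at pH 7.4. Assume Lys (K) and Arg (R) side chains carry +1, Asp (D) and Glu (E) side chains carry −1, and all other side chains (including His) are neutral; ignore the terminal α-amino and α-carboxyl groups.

Positive (K, R): none → +0.
Negative (D, E): E6, D10, D14, D15 → −4.
Net charge = (+0) + (−4) = −4.

-4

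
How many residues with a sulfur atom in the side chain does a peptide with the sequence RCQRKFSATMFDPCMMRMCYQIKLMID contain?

Only Cys (C) and Met (M) have a sulfur atom in the side chain.
Matching residues: C2, M10, C14, M15, M16, M18, C19, M25.

8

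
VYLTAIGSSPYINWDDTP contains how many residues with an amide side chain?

1

Only N (asparagine) and Q (glutamine) carry a side-chain carboxamide.
Matching residues: N13.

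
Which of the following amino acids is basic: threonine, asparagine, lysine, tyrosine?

The basic amino acids are Lys (K), Arg (R), and His (H).
Of the listed options, only lysine belongs to this group.

lysine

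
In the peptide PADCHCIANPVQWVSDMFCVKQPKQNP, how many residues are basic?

3

The basic amino acids are Lys (K), Arg (R), and His (H).
Matching residues: H5, K21, K24.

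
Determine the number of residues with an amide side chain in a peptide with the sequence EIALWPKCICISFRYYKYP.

0

Only N (asparagine) and Q (glutamine) carry a side-chain carboxamide.
None of the 19 residues belong to this group.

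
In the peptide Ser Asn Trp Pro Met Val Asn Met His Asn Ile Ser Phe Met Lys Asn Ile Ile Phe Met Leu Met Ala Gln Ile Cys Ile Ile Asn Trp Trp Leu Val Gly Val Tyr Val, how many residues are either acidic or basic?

2

Acidic: D, E. Basic: H, K, R.
Acidic residues here: none (0).
Basic residues here: His9, Lys15 (2).
The two groups share no amino acid, so total = 0 + 2 = 2.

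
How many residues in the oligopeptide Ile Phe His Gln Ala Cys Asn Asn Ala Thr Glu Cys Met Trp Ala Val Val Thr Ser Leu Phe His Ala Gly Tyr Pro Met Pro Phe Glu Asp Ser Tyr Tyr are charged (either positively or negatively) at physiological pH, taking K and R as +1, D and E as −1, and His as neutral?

Charged side chains at pH ~7.4: K, R (positive); D, E (negative).
Matching residues: Glu11, Glu30, Asp31.

3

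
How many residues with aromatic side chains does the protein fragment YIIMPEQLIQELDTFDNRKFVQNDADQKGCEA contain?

Phenylalanine (F), tryptophan (W), and tyrosine (Y) have aromatic ring side chains.
Matching residues: Y1, F15, F20.

3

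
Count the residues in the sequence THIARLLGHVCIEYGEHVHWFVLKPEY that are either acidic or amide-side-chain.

Acidic: D, E. Amide-side-chain: N, Q.
Acidic residues here: E13, E16, E26 (3).
Amide-side-chain residues here: none (0).
The two groups share no amino acid, so total = 3 + 0 = 3.

3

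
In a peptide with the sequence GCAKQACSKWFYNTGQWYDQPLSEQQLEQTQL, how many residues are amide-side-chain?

8

The amide-side-chain residues are Asn (N) and Gln (Q).
Matching residues: Q5, N13, Q16, Q20, Q25, Q26, Q29, Q31.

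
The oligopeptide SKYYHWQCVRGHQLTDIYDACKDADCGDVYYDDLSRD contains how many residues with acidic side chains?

8

The acidic residues are Asp (D) and Glu (E), whose side chains end in a carboxylate group.
Matching residues: D16, D19, D23, D25, D28, D32, D33, D37.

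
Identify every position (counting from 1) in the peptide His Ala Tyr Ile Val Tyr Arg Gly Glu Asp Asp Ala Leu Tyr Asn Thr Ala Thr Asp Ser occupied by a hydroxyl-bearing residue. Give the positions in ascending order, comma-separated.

Serine (S), threonine (T), and tyrosine (Y) each carry a hydroxyl group on the side chain.
Matching residues: Tyr3, Tyr6, Tyr14, Thr16, Thr18, Ser20.

3, 6, 14, 16, 18, 20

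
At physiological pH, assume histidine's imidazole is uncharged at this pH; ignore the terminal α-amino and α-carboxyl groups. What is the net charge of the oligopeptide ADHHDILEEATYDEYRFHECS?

-6

At pH ~7.4 the Lys and Arg side chains are protonated (+1), the Asp and Glu side chains are deprotonated (−1), and with His taken as neutral all other side chains carry no charge.
Positive (K, R): R16 → +1.
Negative (D, E): D2, D5, E8, E9, D13, E14, E19 → −7.
Net charge = (+1) + (−7) = −6.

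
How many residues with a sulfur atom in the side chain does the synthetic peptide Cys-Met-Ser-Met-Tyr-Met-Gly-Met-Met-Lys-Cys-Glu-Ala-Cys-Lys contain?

The sulfur-bearing residues are cysteine (–SH) and methionine (–S–CH₃).
Matching residues: Cys1, Met2, Met4, Met6, Met8, Met9, Cys11, Cys14.

8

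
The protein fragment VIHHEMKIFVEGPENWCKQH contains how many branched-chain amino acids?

4

Valine (V), leucine (L), and isoleucine (I) are the branched-chain amino acids.
Matching residues: V1, I2, I8, V10.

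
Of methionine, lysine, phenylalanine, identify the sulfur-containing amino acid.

methionine

Cysteine (C, thiol) and methionine (M, thioether) are the two sulfur-containing amino acids.
Of the listed options, only methionine belongs to this group.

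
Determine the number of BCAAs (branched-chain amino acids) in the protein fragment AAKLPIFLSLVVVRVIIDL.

V, L, and I make up the branched-chain aliphatic group.
Matching residues: L4, I6, L8, L10, V11, V12, V13, V15, I16, I17, L19.

11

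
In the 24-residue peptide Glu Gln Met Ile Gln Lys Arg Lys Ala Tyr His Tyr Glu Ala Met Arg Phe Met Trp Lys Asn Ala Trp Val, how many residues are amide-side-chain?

3

Only N (asparagine) and Q (glutamine) carry a side-chain carboxamide.
Matching residues: Gln2, Gln5, Asn21.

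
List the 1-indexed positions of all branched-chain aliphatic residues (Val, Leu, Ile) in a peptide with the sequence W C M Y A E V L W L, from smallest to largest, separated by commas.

Matching residues: V7, L8, L10.

7, 8, 10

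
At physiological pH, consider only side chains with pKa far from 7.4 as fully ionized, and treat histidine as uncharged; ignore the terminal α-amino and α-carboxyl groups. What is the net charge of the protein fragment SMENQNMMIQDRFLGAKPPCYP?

0

The side chains ionized at physiological pH are Lys/Arg (+1) and Asp/Glu (−1); with His treated as neutral, nothing else contributes.
Positive (K, R): R12, K17 → +2.
Negative (D, E): E3, D11 → −2.
Net charge = (+2) + (−2) = 0.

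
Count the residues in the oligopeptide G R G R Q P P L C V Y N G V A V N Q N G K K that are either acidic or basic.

Acidic: D, E. Basic: H, K, R.
Acidic residues here: none (0).
Basic residues here: R2, R4, K21, K22 (4).
The two groups share no amino acid, so total = 0 + 4 = 4.

4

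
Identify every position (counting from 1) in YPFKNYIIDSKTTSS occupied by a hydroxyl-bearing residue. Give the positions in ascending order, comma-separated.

Matching residues: Y1, Y6, S10, T12, T13, S14, S15.

1, 6, 10, 12, 13, 14, 15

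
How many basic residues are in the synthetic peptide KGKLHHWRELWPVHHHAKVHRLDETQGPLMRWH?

13

The basic amino acids are Lys (K), Arg (R), and His (H).
Matching residues: K1, K3, H5, H6, R8, H14, H15, H16, K18, H20, R21, R31, H33.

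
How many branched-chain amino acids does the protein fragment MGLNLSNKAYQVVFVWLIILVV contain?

Valine (V), leucine (L), and isoleucine (I) are the branched-chain amino acids.
Matching residues: L3, L5, V12, V13, V15, L17, I18, I19, L20, V21, V22.

11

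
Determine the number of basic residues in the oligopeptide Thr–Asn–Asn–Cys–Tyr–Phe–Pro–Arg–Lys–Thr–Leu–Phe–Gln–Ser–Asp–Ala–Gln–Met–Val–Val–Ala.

2

K, R, and H are the three residues with basic side chains (ε-amine, guanidinium, and imidazole respectively).
Matching residues: Arg8, Lys9.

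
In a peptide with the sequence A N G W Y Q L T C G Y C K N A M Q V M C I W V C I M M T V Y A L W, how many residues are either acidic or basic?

1

Acidic: D, E. Basic: H, K, R.
Acidic residues here: none (0).
Basic residues here: K13 (1).
The two groups share no amino acid, so total = 0 + 1 = 1.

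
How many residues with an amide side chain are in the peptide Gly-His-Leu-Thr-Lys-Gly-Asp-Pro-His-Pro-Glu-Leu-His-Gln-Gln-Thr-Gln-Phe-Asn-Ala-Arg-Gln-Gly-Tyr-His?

Asparagine (N) and glutamine (Q) have uncharged amide side chains.
Matching residues: Gln14, Gln15, Gln17, Asn19, Gln22.

5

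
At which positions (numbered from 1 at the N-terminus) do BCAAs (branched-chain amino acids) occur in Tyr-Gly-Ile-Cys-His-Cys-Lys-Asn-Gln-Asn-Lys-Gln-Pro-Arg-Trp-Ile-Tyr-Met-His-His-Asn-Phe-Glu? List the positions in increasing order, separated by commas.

3, 16

V, L, and I make up the branched-chain aliphatic group.
Matching residues: Ile3, Ile16.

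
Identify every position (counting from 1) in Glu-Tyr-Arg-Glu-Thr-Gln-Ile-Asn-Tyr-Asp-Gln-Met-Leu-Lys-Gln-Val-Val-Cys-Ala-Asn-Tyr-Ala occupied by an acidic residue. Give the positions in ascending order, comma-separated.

1, 4, 10

The acidic residues are Asp (D) and Glu (E), whose side chains end in a carboxylate group.
Matching residues: Glu1, Glu4, Asp10.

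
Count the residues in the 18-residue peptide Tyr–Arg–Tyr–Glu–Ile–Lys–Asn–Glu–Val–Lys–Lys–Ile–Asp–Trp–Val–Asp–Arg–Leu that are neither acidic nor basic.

9

Acidic: D, E. Basic: K, R, H. All other residues are neither.
Matching residues: Tyr1, Tyr3, Ile5, Asn7, Val9, Ile12, Trp14, Val15, Leu18.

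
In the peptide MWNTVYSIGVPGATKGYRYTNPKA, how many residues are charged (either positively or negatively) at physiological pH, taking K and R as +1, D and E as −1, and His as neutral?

3

Charged side chains at pH ~7.4: K, R (positive); D, E (negative).
Matching residues: K15, R18, K23.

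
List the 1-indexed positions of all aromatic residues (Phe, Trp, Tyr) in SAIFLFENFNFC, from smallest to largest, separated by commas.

4, 6, 9, 11

Matching residues: F4, F6, F9, F11.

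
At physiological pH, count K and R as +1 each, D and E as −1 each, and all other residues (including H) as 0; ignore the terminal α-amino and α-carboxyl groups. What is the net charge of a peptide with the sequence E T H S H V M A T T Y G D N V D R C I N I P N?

-2

Positive (K, R): R17 → +1.
Negative (D, E): E1, D13, D16 → −3.
Net charge = (+1) + (−3) = −2.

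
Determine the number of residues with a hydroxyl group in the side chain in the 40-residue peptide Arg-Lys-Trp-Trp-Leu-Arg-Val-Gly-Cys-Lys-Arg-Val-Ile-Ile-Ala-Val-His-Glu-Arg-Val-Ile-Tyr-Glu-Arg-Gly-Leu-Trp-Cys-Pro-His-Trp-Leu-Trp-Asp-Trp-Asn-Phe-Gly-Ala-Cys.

1

Serine (S), threonine (T), and tyrosine (Y) each carry a hydroxyl group on the side chain.
Matching residues: Tyr22.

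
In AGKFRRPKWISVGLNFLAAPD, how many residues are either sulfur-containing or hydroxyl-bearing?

1

Sulfur-containing: C, M. Hydroxyl-bearing: S, T, Y.
Sulfur-containing residues here: none (0).
Hydroxyl-bearing residues here: S11 (1).
The two groups share no amino acid, so total = 0 + 1 = 1.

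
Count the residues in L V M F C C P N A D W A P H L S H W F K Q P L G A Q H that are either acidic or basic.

Acidic: D, E. Basic: H, K, R.
Acidic residues here: D10 (1).
Basic residues here: H14, H17, K20, H27 (4).
The two groups share no amino acid, so total = 1 + 4 = 5.

5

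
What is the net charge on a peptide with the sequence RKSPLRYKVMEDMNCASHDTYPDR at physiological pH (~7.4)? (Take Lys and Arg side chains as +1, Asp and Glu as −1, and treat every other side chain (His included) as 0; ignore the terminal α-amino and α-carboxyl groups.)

Positive (K, R): R1, K2, R6, K8, R24 → +5.
Negative (D, E): E11, D12, D19, D23 → −4.
Net charge = (+5) + (−4) = +1.

+1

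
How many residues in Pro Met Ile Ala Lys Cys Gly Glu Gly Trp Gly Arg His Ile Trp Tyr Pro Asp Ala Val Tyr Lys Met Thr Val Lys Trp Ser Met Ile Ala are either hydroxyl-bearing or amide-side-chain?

4

Hydroxyl-bearing: S, T, Y. Amide-side-chain: N, Q.
Hydroxyl-bearing residues here: Tyr16, Tyr21, Thr24, Ser28 (4).
Amide-side-chain residues here: none (0).
The two groups share no amino acid, so total = 4 + 0 = 4.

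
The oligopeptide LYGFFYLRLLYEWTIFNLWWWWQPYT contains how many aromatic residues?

12

F, W, and Y each carry an aromatic ring on the side chain.
Matching residues: Y2, F4, F5, Y6, Y11, W13, F16, W19, W20, W21, W22, Y25.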